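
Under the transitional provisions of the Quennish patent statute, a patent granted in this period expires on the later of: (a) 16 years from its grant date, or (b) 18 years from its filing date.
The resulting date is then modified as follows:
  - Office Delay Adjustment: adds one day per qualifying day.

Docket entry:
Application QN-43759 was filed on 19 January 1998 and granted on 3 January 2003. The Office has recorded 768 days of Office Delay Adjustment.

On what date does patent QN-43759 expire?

February 9, 2021

(a) grant + 16 years → 3 January 2019.
(b) filing + 18 years → 19 January 2016.
Later of the two: 3 January 2019.
Office Delay Adjustment: +768 days → 9 February 2021.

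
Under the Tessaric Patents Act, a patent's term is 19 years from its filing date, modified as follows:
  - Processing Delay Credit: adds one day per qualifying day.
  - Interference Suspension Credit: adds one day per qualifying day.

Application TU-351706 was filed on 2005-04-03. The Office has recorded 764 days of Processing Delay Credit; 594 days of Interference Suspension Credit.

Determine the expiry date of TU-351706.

Base term: filing date + 19 years → 3 April 2024.
Processing Delay Credit: +764 days → 7 May 2026.
Interference Suspension Credit: +594 days → 22 December 2027.

2027-12-22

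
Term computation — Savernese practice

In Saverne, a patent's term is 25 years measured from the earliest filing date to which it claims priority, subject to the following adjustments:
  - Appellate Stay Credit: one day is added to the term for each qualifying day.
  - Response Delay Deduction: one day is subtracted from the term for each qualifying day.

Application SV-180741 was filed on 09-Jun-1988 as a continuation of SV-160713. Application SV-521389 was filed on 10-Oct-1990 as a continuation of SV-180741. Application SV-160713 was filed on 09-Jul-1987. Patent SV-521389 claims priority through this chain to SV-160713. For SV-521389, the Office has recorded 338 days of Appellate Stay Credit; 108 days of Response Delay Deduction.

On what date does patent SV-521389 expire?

Earliest priority filing: 9 July 1987.
Base term: 9 July 1987 + 25 years → 9 July 2012.
Appellate Stay Credit: +338 days → 12 June 2013.
Response Delay Deduction: −108 days → 24 February 2013.

2013-02-24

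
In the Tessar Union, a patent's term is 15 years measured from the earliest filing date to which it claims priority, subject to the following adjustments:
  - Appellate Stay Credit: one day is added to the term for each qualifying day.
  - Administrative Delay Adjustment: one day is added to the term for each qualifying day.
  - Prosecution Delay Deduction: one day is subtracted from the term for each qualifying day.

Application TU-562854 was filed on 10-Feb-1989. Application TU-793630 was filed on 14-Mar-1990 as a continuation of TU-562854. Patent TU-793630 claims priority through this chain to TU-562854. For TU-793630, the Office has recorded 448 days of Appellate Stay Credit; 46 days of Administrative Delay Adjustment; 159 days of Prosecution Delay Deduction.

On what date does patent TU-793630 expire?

Earliest priority filing: 10 February 1989.
Base term: 10 February 1989 + 15 years → 10 February 2004.
Appellate Stay Credit: +448 days → 3 May 2005.
Administrative Delay Adjustment: +46 days → 18 June 2005.
Prosecution Delay Deduction: −159 days → 10 January 2005.

January 10, 2005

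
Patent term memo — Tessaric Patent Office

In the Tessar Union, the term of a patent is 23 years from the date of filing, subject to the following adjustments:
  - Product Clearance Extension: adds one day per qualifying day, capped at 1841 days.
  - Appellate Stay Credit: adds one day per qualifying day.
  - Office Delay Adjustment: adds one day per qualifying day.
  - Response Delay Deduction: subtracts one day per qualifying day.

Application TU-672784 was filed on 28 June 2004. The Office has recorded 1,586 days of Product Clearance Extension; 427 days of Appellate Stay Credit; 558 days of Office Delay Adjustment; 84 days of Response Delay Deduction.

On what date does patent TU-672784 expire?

2034-04-19

Base term: filing date + 23 years → 28 June 2027.
Product Clearance Extension: 1586 days (within the 1841-day cap) → +1586 days → 31 October 2031.
Appellate Stay Credit: +427 days → 31 December 2032.
Office Delay Adjustment: +558 days → 12 July 2034.
Response Delay Deduction: −84 days → 19 April 2034.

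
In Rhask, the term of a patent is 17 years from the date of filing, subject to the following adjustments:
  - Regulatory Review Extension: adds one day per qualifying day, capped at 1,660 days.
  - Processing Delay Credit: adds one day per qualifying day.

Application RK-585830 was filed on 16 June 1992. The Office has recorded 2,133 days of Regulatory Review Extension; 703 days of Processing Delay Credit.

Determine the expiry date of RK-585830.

December 5, 2015

Base term: filing date + 17 years → 16 June 2009.
Regulatory Review Extension: 2133 days claimed exceeds the 1660-day cap, so +1660 days → 1 January 2014.
Processing Delay Credit: +703 days → 5 December 2015.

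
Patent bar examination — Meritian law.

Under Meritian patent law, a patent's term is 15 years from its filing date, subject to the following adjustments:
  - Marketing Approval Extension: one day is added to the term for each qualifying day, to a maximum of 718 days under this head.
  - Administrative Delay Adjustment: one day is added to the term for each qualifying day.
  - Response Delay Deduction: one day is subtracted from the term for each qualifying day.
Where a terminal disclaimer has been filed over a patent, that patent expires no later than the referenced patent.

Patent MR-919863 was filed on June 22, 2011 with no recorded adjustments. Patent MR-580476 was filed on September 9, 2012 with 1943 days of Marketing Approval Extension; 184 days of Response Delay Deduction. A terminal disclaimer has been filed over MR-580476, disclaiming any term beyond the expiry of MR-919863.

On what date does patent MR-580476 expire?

2026-06-22

Natural term of MR-580476:
  Base: filing + 15 years → 9 September 2027.
  Marketing Approval Extension: 1943 days claimed exceeds the 718-day cap, so +718 days → 27 August 2029.
  Response Delay Deduction: −184 days → 24 February 2029.
Expiry of referenced patent MR-919863:
  Base: filing + 15 years → 22 June 2026.
Terminal disclaimer: MR-580476 expires on the earlier of 24 February 2029 and 22 June 2026.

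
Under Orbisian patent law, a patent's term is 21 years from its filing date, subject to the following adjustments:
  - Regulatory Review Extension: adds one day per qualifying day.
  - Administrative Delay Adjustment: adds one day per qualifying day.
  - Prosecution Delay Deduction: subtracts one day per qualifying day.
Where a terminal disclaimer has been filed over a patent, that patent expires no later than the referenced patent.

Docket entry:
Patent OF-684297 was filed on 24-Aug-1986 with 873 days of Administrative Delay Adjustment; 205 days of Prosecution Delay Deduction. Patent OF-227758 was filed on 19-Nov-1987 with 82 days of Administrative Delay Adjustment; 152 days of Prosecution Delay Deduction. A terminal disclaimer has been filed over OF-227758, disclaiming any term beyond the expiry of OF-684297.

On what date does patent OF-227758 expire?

2008-09-10

Natural term of OF-227758:
  Base: filing + 21 years → 19 November 2008.
  Administrative Delay Adjustment: +82 days → 9 February 2009.
  Prosecution Delay Deduction: −152 days → 10 September 2008.
Expiry of referenced patent OF-684297:
  Base: filing + 21 years → 24 August 2007.
  Administrative Delay Adjustment: +873 days → 13 January 2010.
  Prosecution Delay Deduction: −205 days → 22 June 2009.
Terminal disclaimer: OF-227758 expires on the earlier of 10 September 2008 and 22 June 2009.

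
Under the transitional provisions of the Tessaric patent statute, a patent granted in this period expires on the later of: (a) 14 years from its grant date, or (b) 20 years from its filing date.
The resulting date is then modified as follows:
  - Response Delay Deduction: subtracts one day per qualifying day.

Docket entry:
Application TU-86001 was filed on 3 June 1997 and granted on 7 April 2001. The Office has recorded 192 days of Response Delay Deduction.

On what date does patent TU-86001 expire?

(a) grant + 14 years → 7 April 2015.
(b) filing + 20 years → 3 June 2017.
Later of the two: 3 June 2017.
Response Delay Deduction: −192 days → 23 November 2016.

2016-11-23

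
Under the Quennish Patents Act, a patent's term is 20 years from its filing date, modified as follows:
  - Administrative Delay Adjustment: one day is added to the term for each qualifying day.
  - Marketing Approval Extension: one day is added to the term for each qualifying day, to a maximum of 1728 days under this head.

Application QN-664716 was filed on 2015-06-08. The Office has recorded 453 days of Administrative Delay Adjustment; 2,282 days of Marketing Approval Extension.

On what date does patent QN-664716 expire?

Base term: filing date + 20 years → 8 June 2035.
Administrative Delay Adjustment: +453 days → 3 September 2036.
Marketing Approval Extension: 2282 days claimed exceeds the 1728-day cap, so +1728 days → 28 May 2041.

May 28, 2041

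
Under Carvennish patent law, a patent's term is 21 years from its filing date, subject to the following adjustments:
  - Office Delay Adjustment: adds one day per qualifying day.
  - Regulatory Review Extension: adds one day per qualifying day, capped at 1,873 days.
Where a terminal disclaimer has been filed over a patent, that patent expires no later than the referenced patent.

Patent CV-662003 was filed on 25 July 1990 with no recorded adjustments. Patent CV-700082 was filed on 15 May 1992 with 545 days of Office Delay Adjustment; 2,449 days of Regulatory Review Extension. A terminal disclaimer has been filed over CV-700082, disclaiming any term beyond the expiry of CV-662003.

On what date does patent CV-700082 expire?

Natural term of CV-700082:
  Base: filing + 21 years → 15 May 2013.
  Office Delay Adjustment: +545 days → 11 November 2014.
  Regulatory Review Extension: 2449 days claimed exceeds the 1873-day cap, so +1873 days → 28 December 2019.
Expiry of referenced patent CV-662003:
  Base: filing + 21 years → 25 July 2011.
Terminal disclaimer: CV-700082 expires on the earlier of 28 December 2019 and 25 July 2011.

2011-07-25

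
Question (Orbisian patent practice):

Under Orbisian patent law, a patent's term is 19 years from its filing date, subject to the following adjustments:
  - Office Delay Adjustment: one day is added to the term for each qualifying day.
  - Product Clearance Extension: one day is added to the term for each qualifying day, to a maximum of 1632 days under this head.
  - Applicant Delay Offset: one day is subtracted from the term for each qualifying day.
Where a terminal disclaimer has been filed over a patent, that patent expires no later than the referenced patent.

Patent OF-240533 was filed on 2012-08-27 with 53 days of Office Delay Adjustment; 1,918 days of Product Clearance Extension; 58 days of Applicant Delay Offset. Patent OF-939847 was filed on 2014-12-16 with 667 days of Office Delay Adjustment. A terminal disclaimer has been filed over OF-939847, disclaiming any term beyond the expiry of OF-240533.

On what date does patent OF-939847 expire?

October 14, 2035

Natural term of OF-939847:
  Base: filing + 19 years → 16 December 2033.
  Office Delay Adjustment: +667 days → 14 October 2035.
Expiry of referenced patent OF-240533:
  Base: filing + 19 years → 27 August 2031.
  Office Delay Adjustment: +53 days → 19 October 2031.
  Product Clearance Extension: 1918 days claimed exceeds the 1632-day cap, so +1632 days → 7 April 2036.
  Applicant Delay Offset: −58 days → 9 February 2036.
Terminal disclaimer: OF-939847 expires on the earlier of 14 October 2035 and 9 February 2036.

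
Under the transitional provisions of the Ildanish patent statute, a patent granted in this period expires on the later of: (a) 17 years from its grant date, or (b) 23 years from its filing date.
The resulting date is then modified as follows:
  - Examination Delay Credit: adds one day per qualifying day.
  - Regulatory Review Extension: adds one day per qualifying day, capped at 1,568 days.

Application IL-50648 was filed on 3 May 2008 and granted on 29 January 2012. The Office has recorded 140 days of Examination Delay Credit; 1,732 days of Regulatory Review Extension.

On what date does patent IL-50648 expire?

(a) grant + 17 years → 29 January 2029.
(b) filing + 23 years → 3 May 2031.
Later of the two: 3 May 2031.
Examination Delay Credit: +140 days → 20 September 2031.
Regulatory Review Extension: 1732 days claimed exceeds the 1568-day cap, so +1568 days → 5 January 2036.

2036-01-05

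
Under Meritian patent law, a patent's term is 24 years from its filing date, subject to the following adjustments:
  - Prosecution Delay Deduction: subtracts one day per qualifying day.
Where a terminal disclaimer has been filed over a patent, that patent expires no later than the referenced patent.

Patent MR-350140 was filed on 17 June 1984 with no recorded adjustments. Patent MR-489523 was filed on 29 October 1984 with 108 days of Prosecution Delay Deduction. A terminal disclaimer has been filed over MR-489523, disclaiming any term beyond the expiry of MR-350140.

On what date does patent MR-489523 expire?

Natural term of MR-489523:
  Base: filing + 24 years → 29 October 2008.
  Prosecution Delay Deduction: −108 days → 13 July 2008.
Expiry of referenced patent MR-350140:
  Base: filing + 24 years → 17 June 2008.
Terminal disclaimer: MR-489523 expires on the earlier of 13 July 2008 and 17 June 2008.

June 17, 2008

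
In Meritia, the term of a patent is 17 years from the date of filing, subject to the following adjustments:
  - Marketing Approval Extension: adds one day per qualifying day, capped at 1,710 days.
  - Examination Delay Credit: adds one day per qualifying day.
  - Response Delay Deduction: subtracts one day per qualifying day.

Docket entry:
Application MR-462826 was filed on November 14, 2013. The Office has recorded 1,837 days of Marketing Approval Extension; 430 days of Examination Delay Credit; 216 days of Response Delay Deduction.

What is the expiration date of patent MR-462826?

Base term: filing date + 17 years → 14 November 2030.
Marketing Approval Extension: 1837 days claimed exceeds the 1710-day cap, so +1710 days → 21 July 2035.
Examination Delay Credit: +430 days → 23 September 2036.
Response Delay Deduction: −216 days → 20 February 2036.

February 20, 2036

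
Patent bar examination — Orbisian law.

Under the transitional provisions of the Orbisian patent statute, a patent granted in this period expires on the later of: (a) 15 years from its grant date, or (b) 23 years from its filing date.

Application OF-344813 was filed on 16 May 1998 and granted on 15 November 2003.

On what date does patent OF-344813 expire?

(a) grant + 15 years → 15 November 2018.
(b) filing + 23 years → 16 May 2021.
Later of the two: 16 May 2021.

2021-05-16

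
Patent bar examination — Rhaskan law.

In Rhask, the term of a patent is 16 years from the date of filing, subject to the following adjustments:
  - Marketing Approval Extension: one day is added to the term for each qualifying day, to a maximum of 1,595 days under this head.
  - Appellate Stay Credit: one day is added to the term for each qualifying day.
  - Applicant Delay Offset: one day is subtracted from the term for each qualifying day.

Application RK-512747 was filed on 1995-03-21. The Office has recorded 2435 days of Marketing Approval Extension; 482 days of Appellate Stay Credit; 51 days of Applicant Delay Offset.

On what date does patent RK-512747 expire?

Base term: filing date + 16 years → 21 March 2011.
Marketing Approval Extension: 2435 days claimed exceeds the 1595-day cap, so +1595 days → 2 August 2015.
Appellate Stay Credit: +482 days → 26 November 2016.
Applicant Delay Offset: −51 days → 6 October 2016.

2016-10-06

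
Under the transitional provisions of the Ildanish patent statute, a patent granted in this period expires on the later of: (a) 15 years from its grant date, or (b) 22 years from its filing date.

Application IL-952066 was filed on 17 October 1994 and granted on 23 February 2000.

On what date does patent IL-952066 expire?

2016-10-17

(a) grant + 15 years → 23 February 2015.
(b) filing + 22 years → 17 October 2016.
Later of the two: 17 October 2016.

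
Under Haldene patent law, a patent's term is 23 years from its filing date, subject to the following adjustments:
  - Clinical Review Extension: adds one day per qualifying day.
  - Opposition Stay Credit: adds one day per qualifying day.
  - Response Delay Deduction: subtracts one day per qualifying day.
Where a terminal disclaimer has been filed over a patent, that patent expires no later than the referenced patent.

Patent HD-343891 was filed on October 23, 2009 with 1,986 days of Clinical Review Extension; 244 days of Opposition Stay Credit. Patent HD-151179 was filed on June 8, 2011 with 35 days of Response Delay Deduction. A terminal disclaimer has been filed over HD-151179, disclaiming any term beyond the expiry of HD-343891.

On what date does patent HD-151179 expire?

May 4, 2034

Natural term of HD-151179:
  Base: filing + 23 years → 8 June 2034.
  Response Delay Deduction: −35 days → 4 May 2034.
Expiry of referenced patent HD-343891:
  Base: filing + 23 years → 23 October 2032.
  Clinical Review Extension: +1986 days → 1 April 2038.
  Opposition Stay Credit: +244 days → 1 December 2038.
Terminal disclaimer: HD-151179 expires on the earlier of 4 May 2034 and 1 December 2038.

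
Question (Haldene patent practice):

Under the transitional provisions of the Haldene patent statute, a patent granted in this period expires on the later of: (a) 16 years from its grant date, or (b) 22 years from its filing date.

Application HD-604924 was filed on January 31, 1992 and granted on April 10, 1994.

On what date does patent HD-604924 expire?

(a) grant + 16 years → 10 April 2010.
(b) filing + 22 years → 31 January 2014.
Later of the two: 31 January 2014.

January 31, 2014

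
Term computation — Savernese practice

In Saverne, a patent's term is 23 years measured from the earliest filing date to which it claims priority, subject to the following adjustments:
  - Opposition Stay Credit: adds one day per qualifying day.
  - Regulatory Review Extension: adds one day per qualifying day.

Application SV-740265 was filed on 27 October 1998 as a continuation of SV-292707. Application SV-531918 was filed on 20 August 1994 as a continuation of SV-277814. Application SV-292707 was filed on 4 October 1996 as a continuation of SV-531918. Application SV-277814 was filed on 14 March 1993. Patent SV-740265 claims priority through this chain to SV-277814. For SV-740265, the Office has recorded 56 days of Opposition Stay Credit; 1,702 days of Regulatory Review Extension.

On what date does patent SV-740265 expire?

Earliest priority filing: 14 March 1993.
Base term: 14 March 1993 + 23 years → 14 March 2016.
Opposition Stay Credit: +56 days → 9 May 2016.
Regulatory Review Extension: +1702 days → 5 January 2021.

January 5, 2021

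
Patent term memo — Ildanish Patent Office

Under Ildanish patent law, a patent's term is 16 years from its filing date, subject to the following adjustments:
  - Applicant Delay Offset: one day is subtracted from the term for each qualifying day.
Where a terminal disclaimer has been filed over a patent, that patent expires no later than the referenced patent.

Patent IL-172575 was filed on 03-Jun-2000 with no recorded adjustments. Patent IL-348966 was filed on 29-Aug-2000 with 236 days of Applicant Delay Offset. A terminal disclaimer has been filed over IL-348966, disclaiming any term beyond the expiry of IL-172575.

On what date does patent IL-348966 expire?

January 6, 2016

Natural term of IL-348966:
  Base: filing + 16 years → 29 August 2016.
  Applicant Delay Offset: −236 days → 6 January 2016.
Expiry of referenced patent IL-172575:
  Base: filing + 16 years → 3 June 2016.
Terminal disclaimer: IL-348966 expires on the earlier of 6 January 2016 and 3 June 2016.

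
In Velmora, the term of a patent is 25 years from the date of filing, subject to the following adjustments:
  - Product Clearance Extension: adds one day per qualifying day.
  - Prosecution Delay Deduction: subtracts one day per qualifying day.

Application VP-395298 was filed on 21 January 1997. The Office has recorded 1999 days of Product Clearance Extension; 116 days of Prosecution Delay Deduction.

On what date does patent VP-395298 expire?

March 19, 2027

Base term: filing date + 25 years → 21 January 2022.
Product Clearance Extension: +1999 days → 13 July 2027.
Prosecution Delay Deduction: −116 days → 19 March 2027.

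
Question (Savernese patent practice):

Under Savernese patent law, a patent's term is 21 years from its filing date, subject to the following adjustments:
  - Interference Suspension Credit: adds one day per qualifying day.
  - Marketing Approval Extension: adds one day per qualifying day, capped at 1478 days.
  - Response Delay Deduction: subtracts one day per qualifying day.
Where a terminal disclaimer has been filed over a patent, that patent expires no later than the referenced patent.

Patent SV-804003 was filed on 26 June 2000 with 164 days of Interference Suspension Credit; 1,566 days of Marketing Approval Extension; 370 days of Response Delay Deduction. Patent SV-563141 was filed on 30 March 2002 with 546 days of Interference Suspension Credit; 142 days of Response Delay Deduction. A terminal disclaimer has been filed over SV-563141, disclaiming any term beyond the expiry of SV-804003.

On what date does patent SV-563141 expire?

2024-05-07

Natural term of SV-563141:
  Base: filing + 21 years → 30 March 2023.
  Interference Suspension Credit: +546 days → 26 September 2024.
  Response Delay Deduction: −142 days → 7 May 2024.
Expiry of referenced patent SV-804003:
  Base: filing + 21 years → 26 June 2021.
  Interference Suspension Credit: +164 days → 7 December 2021.
  Marketing Approval Extension: 1566 days claimed exceeds the 1478-day cap, so +1478 days → 24 December 2025.
  Response Delay Deduction: −370 days → 19 December 2024.
Terminal disclaimer: SV-563141 expires on the earlier of 7 May 2024 and 19 December 2024.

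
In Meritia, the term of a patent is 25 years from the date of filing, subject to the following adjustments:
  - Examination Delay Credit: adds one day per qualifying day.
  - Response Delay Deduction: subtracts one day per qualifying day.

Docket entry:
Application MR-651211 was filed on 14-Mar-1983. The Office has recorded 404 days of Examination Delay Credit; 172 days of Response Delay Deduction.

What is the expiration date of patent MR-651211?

Base term: filing date + 25 years → 14 March 2008.
Examination Delay Credit: +404 days → 22 April 2009.
Response Delay Deduction: −172 days → 1 November 2008.

2008-11-01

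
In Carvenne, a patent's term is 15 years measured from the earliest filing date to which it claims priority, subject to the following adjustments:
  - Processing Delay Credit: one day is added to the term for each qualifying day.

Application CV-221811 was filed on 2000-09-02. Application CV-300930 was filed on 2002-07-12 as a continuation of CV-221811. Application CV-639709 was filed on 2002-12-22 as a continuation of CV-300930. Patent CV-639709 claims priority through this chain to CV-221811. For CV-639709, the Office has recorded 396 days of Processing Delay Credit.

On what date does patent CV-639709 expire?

2016-10-02

Earliest priority filing: 2 September 2000.
Base term: 2 September 2000 + 15 years → 2 September 2015.
Processing Delay Credit: +396 days → 2 October 2016.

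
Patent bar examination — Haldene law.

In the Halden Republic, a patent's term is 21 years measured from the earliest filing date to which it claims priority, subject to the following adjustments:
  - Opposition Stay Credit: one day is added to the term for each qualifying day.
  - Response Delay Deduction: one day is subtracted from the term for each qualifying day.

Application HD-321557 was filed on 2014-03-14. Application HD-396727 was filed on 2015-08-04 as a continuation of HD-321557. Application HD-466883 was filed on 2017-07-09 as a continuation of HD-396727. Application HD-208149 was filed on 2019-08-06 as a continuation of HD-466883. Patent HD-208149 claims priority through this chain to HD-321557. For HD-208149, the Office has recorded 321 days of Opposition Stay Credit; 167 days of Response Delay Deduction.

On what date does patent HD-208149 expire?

Earliest priority filing: 14 March 2014.
Base term: 14 March 2014 + 21 years → 14 March 2035.
Opposition Stay Credit: +321 days → 29 January 2036.
Response Delay Deduction: −167 days → 15 August 2035.

August 15, 2035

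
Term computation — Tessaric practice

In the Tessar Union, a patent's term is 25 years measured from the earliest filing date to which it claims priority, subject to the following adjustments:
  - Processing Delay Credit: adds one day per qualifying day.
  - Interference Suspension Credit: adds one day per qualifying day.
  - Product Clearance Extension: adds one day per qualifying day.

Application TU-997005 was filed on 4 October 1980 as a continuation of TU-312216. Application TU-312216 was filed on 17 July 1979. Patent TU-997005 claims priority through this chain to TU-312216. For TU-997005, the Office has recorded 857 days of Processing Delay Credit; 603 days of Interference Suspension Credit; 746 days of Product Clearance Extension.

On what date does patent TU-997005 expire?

Earliest priority filing: 17 July 1979.
Base term: 17 July 1979 + 25 years → 17 July 2004.
Processing Delay Credit: +857 days → 21 November 2006.
Interference Suspension Credit: +603 days → 16 July 2008.
Product Clearance Extension: +746 days → 1 August 2010.

August 1, 2010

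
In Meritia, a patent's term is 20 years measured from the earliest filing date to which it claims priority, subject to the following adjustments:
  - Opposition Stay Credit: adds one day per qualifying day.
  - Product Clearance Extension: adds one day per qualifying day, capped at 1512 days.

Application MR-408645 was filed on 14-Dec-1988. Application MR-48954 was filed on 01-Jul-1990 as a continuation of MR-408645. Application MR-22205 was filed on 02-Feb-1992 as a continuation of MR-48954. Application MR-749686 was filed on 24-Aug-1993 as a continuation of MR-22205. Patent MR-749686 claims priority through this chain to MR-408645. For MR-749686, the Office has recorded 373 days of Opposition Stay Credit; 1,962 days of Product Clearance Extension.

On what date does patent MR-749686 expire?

Earliest priority filing: 14 December 1988.
Base term: 14 December 1988 + 20 years → 14 December 2008.
Opposition Stay Credit: +373 days → 22 December 2009.
Product Clearance Extension: 1962 days claimed exceeds the 1512-day cap, so +1512 days → 11 February 2014.

February 11, 2014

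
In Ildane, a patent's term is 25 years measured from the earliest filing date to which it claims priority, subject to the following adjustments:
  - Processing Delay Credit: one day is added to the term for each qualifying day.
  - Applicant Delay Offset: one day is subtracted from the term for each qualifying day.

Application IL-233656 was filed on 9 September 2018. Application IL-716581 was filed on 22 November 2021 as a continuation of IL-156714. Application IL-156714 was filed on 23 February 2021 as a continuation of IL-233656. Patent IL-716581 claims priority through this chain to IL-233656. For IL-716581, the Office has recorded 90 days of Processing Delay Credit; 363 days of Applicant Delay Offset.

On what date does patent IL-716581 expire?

2042-12-10

Earliest priority filing: 9 September 2018.
Base term: 9 September 2018 + 25 years → 9 September 2043.
Processing Delay Credit: +90 days → 8 December 2043.
Applicant Delay Offset: −363 days → 10 December 2042.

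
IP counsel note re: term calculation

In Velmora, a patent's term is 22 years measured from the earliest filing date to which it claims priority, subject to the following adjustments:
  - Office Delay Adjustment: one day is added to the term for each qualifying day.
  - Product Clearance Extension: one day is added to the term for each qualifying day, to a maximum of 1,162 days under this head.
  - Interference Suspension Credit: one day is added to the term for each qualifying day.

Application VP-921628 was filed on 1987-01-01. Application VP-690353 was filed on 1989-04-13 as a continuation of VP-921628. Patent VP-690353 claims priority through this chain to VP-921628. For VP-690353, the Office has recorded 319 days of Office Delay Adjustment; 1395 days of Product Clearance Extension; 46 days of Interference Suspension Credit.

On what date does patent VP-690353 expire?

March 8, 2013

Earliest priority filing: 1 January 1987.
Base term: 1 January 1987 + 22 years → 1 January 2009.
Office Delay Adjustment: +319 days → 16 November 2009.
Product Clearance Extension: 1395 days claimed exceeds the 1162-day cap, so +1162 days → 21 January 2013.
Interference Suspension Credit: +46 days → 8 March 2013.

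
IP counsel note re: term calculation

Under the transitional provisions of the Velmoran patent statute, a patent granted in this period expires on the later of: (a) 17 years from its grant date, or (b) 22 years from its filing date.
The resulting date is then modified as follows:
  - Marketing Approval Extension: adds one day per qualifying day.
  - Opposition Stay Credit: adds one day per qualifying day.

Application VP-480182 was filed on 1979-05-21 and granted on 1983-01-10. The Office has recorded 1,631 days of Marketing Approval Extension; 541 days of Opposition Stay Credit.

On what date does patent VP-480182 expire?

2007-05-02

(a) grant + 17 years → 10 January 2000.
(b) filing + 22 years → 21 May 2001.
Later of the two: 21 May 2001.
Marketing Approval Extension: +1631 days → 7 November 2005.
Opposition Stay Credit: +541 days → 2 May 2007.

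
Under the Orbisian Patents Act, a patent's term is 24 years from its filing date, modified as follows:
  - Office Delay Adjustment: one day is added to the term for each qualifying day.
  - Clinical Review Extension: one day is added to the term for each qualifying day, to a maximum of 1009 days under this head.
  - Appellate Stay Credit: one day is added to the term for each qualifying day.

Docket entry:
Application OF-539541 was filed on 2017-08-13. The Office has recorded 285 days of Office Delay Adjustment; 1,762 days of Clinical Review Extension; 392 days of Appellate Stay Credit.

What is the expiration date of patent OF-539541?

2046-03-26

Base term: filing date + 24 years → 13 August 2041.
Office Delay Adjustment: +285 days → 25 May 2042.
Clinical Review Extension: 1762 days claimed exceeds the 1009-day cap, so +1009 days → 27 February 2045.
Appellate Stay Credit: +392 days → 26 March 2046.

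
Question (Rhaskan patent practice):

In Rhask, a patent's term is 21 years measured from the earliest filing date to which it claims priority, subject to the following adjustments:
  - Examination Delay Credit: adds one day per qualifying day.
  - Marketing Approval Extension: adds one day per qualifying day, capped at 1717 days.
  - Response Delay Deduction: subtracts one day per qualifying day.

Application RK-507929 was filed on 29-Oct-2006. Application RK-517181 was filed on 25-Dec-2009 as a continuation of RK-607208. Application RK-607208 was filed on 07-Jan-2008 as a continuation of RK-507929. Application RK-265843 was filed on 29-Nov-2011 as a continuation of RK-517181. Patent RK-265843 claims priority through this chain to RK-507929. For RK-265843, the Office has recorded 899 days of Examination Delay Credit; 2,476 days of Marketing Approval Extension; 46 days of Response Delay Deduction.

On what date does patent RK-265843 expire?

Earliest priority filing: 29 October 2006.
Base term: 29 October 2006 + 21 years → 29 October 2027.
Examination Delay Credit: +899 days → 15 April 2030.
Marketing Approval Extension: 2476 days claimed exceeds the 1717-day cap, so +1717 days → 27 December 2034.
Response Delay Deduction: −46 days → 11 November 2034.

2034-11-11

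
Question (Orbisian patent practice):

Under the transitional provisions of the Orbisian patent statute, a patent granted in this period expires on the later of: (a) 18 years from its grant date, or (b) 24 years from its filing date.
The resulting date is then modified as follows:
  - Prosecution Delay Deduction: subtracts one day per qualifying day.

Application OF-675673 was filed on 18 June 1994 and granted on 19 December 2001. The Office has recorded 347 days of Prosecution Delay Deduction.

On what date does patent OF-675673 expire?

(a) grant + 18 years → 19 December 2019.
(b) filing + 24 years → 18 June 2018.
Later of the two: 19 December 2019.
Prosecution Delay Deduction: −347 days → 6 January 2019.

January 6, 2019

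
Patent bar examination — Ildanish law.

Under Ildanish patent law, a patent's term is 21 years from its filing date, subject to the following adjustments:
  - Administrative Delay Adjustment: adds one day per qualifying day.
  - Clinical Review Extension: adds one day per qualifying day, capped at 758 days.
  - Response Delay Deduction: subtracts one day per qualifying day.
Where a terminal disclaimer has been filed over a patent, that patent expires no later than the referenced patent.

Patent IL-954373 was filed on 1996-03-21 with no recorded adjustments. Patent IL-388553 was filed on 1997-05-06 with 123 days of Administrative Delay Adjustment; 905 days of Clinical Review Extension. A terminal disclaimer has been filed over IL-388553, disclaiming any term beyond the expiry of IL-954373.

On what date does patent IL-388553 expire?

March 21, 2017

Natural term of IL-388553:
  Base: filing + 21 years → 6 May 2018.
  Administrative Delay Adjustment: +123 days → 6 September 2018.
  Clinical Review Extension: 905 days claimed exceeds the 758-day cap, so +758 days → 3 October 2020.
Expiry of referenced patent IL-954373:
  Base: filing + 21 years → 21 March 2017.
Terminal disclaimer: IL-388553 expires on the earlier of 3 October 2020 and 21 March 2017.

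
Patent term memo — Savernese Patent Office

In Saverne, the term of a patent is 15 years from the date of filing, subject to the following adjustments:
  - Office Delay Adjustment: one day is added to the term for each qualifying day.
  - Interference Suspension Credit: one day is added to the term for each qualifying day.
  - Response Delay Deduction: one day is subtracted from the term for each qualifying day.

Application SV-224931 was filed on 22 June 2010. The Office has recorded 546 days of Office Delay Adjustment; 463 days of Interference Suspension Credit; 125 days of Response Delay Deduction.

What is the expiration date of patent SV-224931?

November 23, 2027

Base term: filing date + 15 years → 22 June 2025.
Office Delay Adjustment: +546 days → 20 December 2026.
Interference Suspension Credit: +463 days → 27 March 2028.
Response Delay Deduction: −125 days → 23 November 2027.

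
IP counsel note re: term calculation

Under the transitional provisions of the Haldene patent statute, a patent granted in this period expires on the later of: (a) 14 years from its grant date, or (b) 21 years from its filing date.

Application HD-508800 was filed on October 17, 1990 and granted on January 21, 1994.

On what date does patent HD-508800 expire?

(a) grant + 14 years → 21 January 2008.
(b) filing + 21 years → 17 October 2011.
Later of the two: 17 October 2011.

2011-10-17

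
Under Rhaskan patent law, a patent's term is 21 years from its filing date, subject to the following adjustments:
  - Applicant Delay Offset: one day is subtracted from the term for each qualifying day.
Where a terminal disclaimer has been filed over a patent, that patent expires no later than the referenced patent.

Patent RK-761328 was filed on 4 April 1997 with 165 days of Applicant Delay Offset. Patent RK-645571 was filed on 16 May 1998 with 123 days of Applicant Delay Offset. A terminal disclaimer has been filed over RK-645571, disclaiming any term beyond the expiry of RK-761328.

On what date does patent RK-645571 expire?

2017-10-21

Natural term of RK-645571:
  Base: filing + 21 years → 16 May 2019.
  Applicant Delay Offset: −123 days → 13 January 2019.
Expiry of referenced patent RK-761328:
  Base: filing + 21 years → 4 April 2018.
  Applicant Delay Offset: −165 days → 21 October 2017.
Terminal disclaimer: RK-645571 expires on the earlier of 13 January 2019 and 21 October 2017.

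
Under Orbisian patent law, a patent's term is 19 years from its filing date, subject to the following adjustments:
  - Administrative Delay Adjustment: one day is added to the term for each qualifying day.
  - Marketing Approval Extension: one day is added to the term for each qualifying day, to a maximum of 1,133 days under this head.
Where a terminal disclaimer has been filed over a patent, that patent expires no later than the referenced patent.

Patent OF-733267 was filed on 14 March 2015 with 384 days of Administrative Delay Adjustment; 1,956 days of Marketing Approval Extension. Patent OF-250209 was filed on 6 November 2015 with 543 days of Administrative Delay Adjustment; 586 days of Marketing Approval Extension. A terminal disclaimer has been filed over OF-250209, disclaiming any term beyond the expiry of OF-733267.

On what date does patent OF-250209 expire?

2037-12-09

Natural term of OF-250209:
  Base: filing + 19 years → 6 November 2034.
  Administrative Delay Adjustment: +543 days → 2 May 2036.
  Marketing Approval Extension: 586 days (within the 1133-day cap) → +586 days → 9 December 2037.
Expiry of referenced patent OF-733267:
  Base: filing + 19 years → 14 March 2034.
  Administrative Delay Adjustment: +384 days → 2 April 2035.
  Marketing Approval Extension: 1956 days claimed exceeds the 1133-day cap, so +1133 days → 9 May 2038.
Terminal disclaimer: OF-250209 expires on the earlier of 9 December 2037 and 9 May 2038.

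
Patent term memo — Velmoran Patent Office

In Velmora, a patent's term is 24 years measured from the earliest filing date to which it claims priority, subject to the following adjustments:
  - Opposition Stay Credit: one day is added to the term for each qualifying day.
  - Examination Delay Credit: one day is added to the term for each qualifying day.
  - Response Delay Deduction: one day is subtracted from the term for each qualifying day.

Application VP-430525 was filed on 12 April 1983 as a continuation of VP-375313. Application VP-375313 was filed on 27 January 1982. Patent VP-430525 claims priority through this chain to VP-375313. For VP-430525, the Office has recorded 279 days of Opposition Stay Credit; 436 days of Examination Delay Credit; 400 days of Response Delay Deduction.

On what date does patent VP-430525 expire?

2006-12-08

Earliest priority filing: 27 January 1982.
Base term: 27 January 1982 + 24 years → 27 January 2006.
Opposition Stay Credit: +279 days → 2 November 2006.
Examination Delay Credit: +436 days → 12 January 2008.
Response Delay Deduction: −400 days → 8 December 2006.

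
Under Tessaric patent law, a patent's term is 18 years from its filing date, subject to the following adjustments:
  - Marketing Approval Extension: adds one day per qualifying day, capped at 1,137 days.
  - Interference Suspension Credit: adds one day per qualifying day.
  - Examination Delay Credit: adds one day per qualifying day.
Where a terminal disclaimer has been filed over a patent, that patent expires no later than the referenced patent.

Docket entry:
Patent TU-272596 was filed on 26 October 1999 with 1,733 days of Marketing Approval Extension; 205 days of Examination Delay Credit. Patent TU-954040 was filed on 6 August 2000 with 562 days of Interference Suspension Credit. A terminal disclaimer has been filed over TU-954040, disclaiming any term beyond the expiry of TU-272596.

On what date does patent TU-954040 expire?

February 19, 2020

Natural term of TU-954040:
  Base: filing + 18 years → 6 August 2018.
  Interference Suspension Credit: +562 days → 19 February 2020.
Expiry of referenced patent TU-272596:
  Base: filing + 18 years → 26 October 2017.
  Marketing Approval Extension: 1733 days claimed exceeds the 1137-day cap, so +1137 days → 6 December 2020.
  Examination Delay Credit: +205 days → 29 June 2021.
Terminal disclaimer: TU-954040 expires on the earlier of 19 February 2020 and 29 June 2021.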